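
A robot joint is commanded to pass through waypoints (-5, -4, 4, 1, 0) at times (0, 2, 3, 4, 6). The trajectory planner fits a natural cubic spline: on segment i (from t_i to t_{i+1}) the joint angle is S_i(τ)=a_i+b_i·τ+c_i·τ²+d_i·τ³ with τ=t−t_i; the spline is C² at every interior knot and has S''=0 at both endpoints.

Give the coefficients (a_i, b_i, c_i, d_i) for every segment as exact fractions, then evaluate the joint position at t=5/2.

  seg 0: a=-5 b=-104/33 c=0 d=241/264
  seg 1: a=-4 b=515/66 c=241/44 d=-697/132
  seg 2: a=4 b=35/12 c=-114/11 d=587/132
  seg 3: a=1 b=-295/66 c=131/44 d=-131/264
S(5/2) = 215/352

Δ: Δ0=1/2, Δ1=8, Δ2=-3, Δ3=-1/2
row 1: diag=6, rhs=45; c'=1/6, d'=15/2
row 2: denom=4−1·1/6=23/6; d'=(-66−1·15/2)/(23/6)=-441/23
row 3: denom=6−1·6/23=132/23; d'=(15−1·-441/23)/(132/23)=131/22
back: M3=131/22
back: M2=-441/23−6/23·131/22=-228/11
back: M1=15/2−1/6·-228/11=241/22
M: M0=0, M1=241/22, M2=-228/11, M3=131/22, M4=0
seg 0: a=-5, c=M0/2=0, d=(M1−M0)/(6·2)=241/264, b=Δ0−h0·(2M0+M1)/6=-104/33
seg 1: a=-4, c=M1/2=241/44, d=(M2−M1)/(6·1)=-697/132, b=Δ1−h1·(2M1+M2)/6=515/66
seg 2: a=4, c=M2/2=-114/11, d=(M3−M2)/(6·1)=587/132, b=Δ2−h2·(2M2+M3)/6=35/12
seg 3: a=1, c=M3/2=131/44, d=(M4−M3)/(6·2)=-131/264, b=Δ3−h3·(2M3+M4)/6=-295/66
t_q=5/2 → seg 1, τ=1/2; S=-4+515/66·τ+241/44·τ²+-697/132·τ³=215/352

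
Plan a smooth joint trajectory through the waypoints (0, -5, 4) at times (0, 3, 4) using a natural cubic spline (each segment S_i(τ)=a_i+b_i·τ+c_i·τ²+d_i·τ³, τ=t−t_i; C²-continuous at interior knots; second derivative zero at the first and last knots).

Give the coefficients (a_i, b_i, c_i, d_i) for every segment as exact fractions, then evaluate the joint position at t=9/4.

  seg 0: a=0 b=-17/3 c=0 d=4/9
  seg 1: a=-5 b=19/3 c=4 d=-4/3
S(9/4) = -123/16

Δ: Δ0=-5/3, Δ1=9
row 1: diag=8, rhs=64; c'=1/8, d'=8
back: M1=8
M: M0=0, M1=8, M2=0
seg 0: a=0, c=M0/2=0, d=(M1−M0)/(6·3)=4/9, b=Δ0−h0·(2M0+M1)/6=-17/3
seg 1: a=-5, c=M1/2=4, d=(M2−M1)/(6·1)=-4/3, b=Δ1−h1·(2M1+M2)/6=19/3
t_q=9/4 → seg 0, τ=9/4; S=0+-17/3·τ+0·τ²+4/9·τ³=-123/16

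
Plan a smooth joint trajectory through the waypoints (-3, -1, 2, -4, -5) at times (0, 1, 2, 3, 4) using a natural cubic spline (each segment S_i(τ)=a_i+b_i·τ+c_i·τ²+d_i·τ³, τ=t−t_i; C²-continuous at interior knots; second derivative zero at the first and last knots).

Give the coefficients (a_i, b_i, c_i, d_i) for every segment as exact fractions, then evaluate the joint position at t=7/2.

Δ: Δ0=2, Δ1=3, Δ2=-6, Δ3=-1
row 1: diag=4, rhs=6; c'=1/4, d'=3/2
row 2: denom=4−1·1/4=15/4; d'=(-54−1·3/2)/(15/4)=-74/5
row 3: denom=4−1·4/15=56/15; d'=(30−1·-74/5)/(56/15)=12
back: M3=12
back: M2=-74/5−4/15·12=-18
back: M1=3/2−1/4·-18=6
M: M0=0, M1=6, M2=-18, M3=12, M4=0
seg 0: a=-3, c=M0/2=0, d=(M1−M0)/(6·1)=1, b=Δ0−h0·(2M0+M1)/6=1
seg 1: a=-1, c=M1/2=3, d=(M2−M1)/(6·1)=-4, b=Δ1−h1·(2M1+M2)/6=4
seg 2: a=2, c=M2/2=-9, d=(M3−M2)/(6·1)=5, b=Δ2−h2·(2M2+M3)/6=-2
seg 3: a=-4, c=M3/2=6, d=(M4−M3)/(6·1)=-2, b=Δ3−h3·(2M3+M4)/6=-5
t_q=7/2 → seg 3, τ=1/2; S=-4+-5·τ+6·τ²+-2·τ³=-21/4

  seg 0: a=-3 b=1 c=0 d=1
  seg 1: a=-1 b=4 c=3 d=-4
  seg 2: a=2 b=-2 c=-9 d=5
  seg 3: a=-4 b=-5 c=6 d=-2
S(7/2) = -21/4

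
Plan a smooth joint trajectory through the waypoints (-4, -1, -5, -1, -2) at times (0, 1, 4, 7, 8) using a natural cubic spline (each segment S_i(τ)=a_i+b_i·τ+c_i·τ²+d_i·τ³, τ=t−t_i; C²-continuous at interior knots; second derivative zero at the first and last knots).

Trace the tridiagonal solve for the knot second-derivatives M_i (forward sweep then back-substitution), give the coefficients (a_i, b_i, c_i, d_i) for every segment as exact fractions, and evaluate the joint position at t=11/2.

  seg 0: a=-4 b=389/104 c=0 d=-77/104
  seg 1: a=-1 b=79/52 c=-231/104 d=1189/2808
  seg 2: a=-5 b=-3/8 c=62/39 d=-955/2808
  seg 3: a=-1 b=-1/52 c=-153/104 d=51/104
S(11/2) = -2607/832

Δ: Δ0=3, Δ1=-4/3, Δ2=4/3, Δ3=-1
row 1: diag=8, rhs=-26; c'=3/8, d'=-13/4
row 2: denom=12−3·3/8=87/8; d'=(16−3·-13/4)/(87/8)=206/87
row 3: denom=8−3·8/29=208/29; d'=(-14−3·206/87)/(208/29)=-153/52
back: M3=-153/52
back: M2=206/87−8/29·-153/52=124/39
back: M1=-13/4−3/8·124/39=-231/52
M: M0=0, M1=-231/52, M2=124/39, M3=-153/52, M4=0
seg 0: a=-4, c=M0/2=0, d=(M1−M0)/(6·1)=-77/104, b=Δ0−h0·(2M0+M1)/6=389/104
seg 1: a=-1, c=M1/2=-231/104, d=(M2−M1)/(6·3)=1189/2808, b=Δ1−h1·(2M1+M2)/6=79/52
seg 2: a=-5, c=M2/2=62/39, d=(M3−M2)/(6·3)=-955/2808, b=Δ2−h2·(2M2+M3)/6=-3/8
seg 3: a=-1, c=M3/2=-153/104, d=(M4−M3)/(6·1)=51/104, b=Δ3−h3·(2M3+M4)/6=-1/52
t_q=11/2 → seg 2, τ=3/2; S=-5+-3/8·τ+62/39·τ²+-955/2808·τ³=-2607/832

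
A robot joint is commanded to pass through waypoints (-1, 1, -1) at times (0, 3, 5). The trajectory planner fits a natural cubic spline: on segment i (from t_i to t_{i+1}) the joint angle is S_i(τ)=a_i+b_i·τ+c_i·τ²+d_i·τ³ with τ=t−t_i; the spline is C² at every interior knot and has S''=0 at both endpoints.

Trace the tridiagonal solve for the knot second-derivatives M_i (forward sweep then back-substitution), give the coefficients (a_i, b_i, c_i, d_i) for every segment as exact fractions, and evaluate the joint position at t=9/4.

Δ: Δ0=2/3, Δ1=-1
row 1: diag=10, rhs=-10; c'=1/5, d'=-1
back: M1=-1
M: M0=0, M1=-1, M2=0
seg 0: a=-1, c=M0/2=0, d=(M1−M0)/(6·3)=-1/18, b=Δ0−h0·(2M0+M1)/6=7/6
seg 1: a=1, c=M1/2=-1/2, d=(M2−M1)/(6·2)=1/12, b=Δ1−h1·(2M1+M2)/6=-1/3
t_q=9/4 → seg 0, τ=9/4; S=-1+7/6·τ+0·τ²+-1/18·τ³=127/128

  seg 0: a=-1 b=7/6 c=0 d=-1/18
  seg 1: a=1 b=-1/3 c=-1/2 d=1/12
S(9/4) = 127/128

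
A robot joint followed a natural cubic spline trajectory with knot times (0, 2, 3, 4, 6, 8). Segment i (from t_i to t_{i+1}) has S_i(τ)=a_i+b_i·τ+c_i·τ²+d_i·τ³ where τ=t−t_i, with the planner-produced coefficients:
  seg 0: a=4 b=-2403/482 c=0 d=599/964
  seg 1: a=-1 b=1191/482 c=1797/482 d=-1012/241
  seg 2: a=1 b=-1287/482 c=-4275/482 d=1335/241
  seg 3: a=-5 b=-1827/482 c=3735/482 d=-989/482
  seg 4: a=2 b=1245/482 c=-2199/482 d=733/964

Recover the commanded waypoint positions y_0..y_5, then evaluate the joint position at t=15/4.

y_0=4 y_1=-1 y_2=1 y_3=-5 y_4=2 y_5=-5
S(15/4) = -56369/15424

y_0 = S_0(0) = a_0 = 4
y_1 = S_1(0) = a_1 = -1
y_2 = S_2(0) = a_2 = 1
y_3 = S_3(0) = a_3 = -5
y_4 = S_4(0) = a_4 = 2
y_5 = S_4(2) = -5
t_q=15/4 is in segment 2 (τ=3/4); S_2(τ)=-56369/15424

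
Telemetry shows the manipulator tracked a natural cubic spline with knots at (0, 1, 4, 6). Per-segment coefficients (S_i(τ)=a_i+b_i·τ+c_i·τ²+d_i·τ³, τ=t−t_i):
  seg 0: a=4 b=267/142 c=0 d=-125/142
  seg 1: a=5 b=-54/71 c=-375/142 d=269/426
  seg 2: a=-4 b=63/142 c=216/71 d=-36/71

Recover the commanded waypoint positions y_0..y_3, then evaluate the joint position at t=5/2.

y_0=4 y_1=5 y_2=-4 y_3=5
S(5/2) = 55/1136

y_0 = S_0(0) = a_0 = 4
y_1 = S_1(0) = a_1 = 5
y_2 = S_2(0) = a_2 = -4
y_3 = S_2(2) = 5
t_q=5/2 is in segment 1 (τ=3/2); S_1(τ)=55/1136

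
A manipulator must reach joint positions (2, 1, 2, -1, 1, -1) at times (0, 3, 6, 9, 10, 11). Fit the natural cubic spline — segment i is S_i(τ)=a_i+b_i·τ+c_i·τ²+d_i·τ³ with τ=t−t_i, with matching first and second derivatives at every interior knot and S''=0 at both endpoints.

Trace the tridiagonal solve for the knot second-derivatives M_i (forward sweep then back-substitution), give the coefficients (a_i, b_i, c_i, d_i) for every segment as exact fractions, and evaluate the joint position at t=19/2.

Δ: Δ0=-1/3, Δ1=1/3, Δ2=-1, Δ3=2, Δ4=-2
row 1: diag=12, rhs=4; c'=1/4, d'=1/3
row 2: denom=12−3·1/4=45/4; d'=(-8−3·1/3)/(45/4)=-4/5
row 3: denom=8−3·4/15=36/5; d'=(18−3·-4/5)/(36/5)=17/6
row 4: denom=4−1·5/36=139/36; d'=(-24−1·17/6)/(139/36)=-966/139
back: M4=-966/139
back: M3=17/6−5/36·-966/139=528/139
back: M2=-4/5−4/15·528/139=-252/139
back: M1=1/3−1/4·-252/139=328/417
M: M0=0, M1=328/417, M2=-252/139, M3=528/139, M4=-966/139, M5=0
seg 0: a=2, c=M0/2=0, d=(M1−M0)/(6·3)=164/3753, b=Δ0−h0·(2M0+M1)/6=-101/139
seg 1: a=1, c=M1/2=164/417, d=(M2−M1)/(6·3)=-542/3753, b=Δ1−h1·(2M1+M2)/6=63/139
seg 2: a=2, c=M2/2=-126/139, d=(M3−M2)/(6·3)=130/417, b=Δ2−h2·(2M2+M3)/6=-151/139
seg 3: a=-1, c=M3/2=264/139, d=(M4−M3)/(6·1)=-249/139, b=Δ3−h3·(2M3+M4)/6=263/139
seg 4: a=1, c=M4/2=-483/139, d=(M5−M4)/(6·1)=161/139, b=Δ4−h4·(2M4+M5)/6=44/139
t_q=19/2 → seg 3, τ=1/2; S=-1+263/139·τ+264/139·τ²+-249/139·τ³=219/1112

  seg 0: a=2 b=-101/139 c=0 d=164/3753
  seg 1: a=1 b=63/139 c=164/417 d=-542/3753
  seg 2: a=2 b=-151/139 c=-126/139 d=130/417
  seg 3: a=-1 b=263/139 c=264/139 d=-249/139
  seg 4: a=1 b=44/139 c=-483/139 d=161/139
S(19/2) = 219/1112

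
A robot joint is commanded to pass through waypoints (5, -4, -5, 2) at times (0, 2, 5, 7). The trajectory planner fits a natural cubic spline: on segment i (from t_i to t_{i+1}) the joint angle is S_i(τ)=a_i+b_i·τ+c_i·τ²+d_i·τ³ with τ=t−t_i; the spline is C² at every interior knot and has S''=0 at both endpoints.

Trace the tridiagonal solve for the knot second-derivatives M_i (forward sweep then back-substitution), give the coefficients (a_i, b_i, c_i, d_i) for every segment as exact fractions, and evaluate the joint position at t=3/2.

Δ: Δ0=-9/2, Δ1=-1/3, Δ2=7/2
row 1: diag=10, rhs=25; c'=3/10, d'=5/2
row 2: denom=10−3·3/10=91/10; d'=(23−3·5/2)/(91/10)=155/91
back: M2=155/91
back: M1=5/2−3/10·155/91=181/91
M: M0=0, M1=181/91, M2=155/91, M3=0
seg 0: a=5, c=M0/2=0, d=(M1−M0)/(6·2)=181/1092, b=Δ0−h0·(2M0+M1)/6=-2819/546
seg 1: a=-4, c=M1/2=181/182, d=(M2−M1)/(6·3)=-1/63, b=Δ1−h1·(2M1+M2)/6=-1733/546
seg 2: a=-5, c=M2/2=155/182, d=(M3−M2)/(6·2)=-155/1092, b=Δ2−h2·(2M2+M3)/6=1291/546
t_q=3/2 → seg 0, τ=3/2; S=5+-2819/546·τ+0·τ²+181/1092·τ³=-909/416

  seg 0: a=5 b=-2819/546 c=0 d=181/1092
  seg 1: a=-4 b=-1733/546 c=181/182 d=-1/63
  seg 2: a=-5 b=1291/546 c=155/182 d=-155/1092
S(3/2) = -909/416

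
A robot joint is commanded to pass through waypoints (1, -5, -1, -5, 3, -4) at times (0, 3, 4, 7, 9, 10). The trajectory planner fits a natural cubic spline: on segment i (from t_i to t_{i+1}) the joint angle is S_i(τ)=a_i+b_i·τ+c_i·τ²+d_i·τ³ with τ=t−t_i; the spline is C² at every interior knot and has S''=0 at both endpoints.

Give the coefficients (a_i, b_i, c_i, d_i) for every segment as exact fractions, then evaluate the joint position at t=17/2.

Δ: Δ0=-2, Δ1=4, Δ2=-4/3, Δ3=4, Δ4=-7
row 1: diag=8, rhs=36; c'=1/8, d'=9/2
row 2: denom=8−1·1/8=63/8; d'=(-32−1·9/2)/(63/8)=-292/63
row 3: denom=10−3·8/21=62/7; d'=(32−3·-292/63)/(62/7)=482/93
row 4: denom=6−2·7/31=172/31; d'=(-66−2·482/93)/(172/31)=-3551/258
back: M4=-3551/258
back: M3=482/93−7/31·-3551/258=713/86
back: M2=-292/63−8/21·713/86=-3016/387
back: M1=9/2−1/8·-3016/387=4237/774
M: M0=0, M1=4237/774, M2=-3016/387, M3=713/86, M4=-3551/258, M5=0
seg 0: a=1, c=M0/2=0, d=(M1−M0)/(6·3)=4237/13932, b=Δ0−h0·(2M0+M1)/6=-7333/1548
seg 1: a=-5, c=M1/2=4237/1548, d=(M2−M1)/(6·1)=-1141/516, b=Δ1−h1·(2M1+M2)/6=2689/774
seg 2: a=-1, c=M2/2=-1508/387, d=(M3−M2)/(6·3)=12449/13932, b=Δ2−h2·(2M2+M3)/6=3583/1548
seg 3: a=-5, c=M3/2=713/172, d=(M4−M3)/(6·2)=-2845/1548, b=Δ3−h3·(2M3+M4)/6=2369/774
seg 4: a=3, c=M4/2=-3551/516, d=(M5−M4)/(6·1)=3551/1548, b=Δ4−h4·(2M4+M5)/6=-1867/774
t_q=17/2 → seg 3, τ=3/2; S=-5+2369/774·τ+713/172·τ²+-2845/1548·τ³=11209/4128

  seg 0: a=1 b=-7333/1548 c=0 d=4237/13932
  seg 1: a=-5 b=2689/774 c=4237/1548 d=-1141/516
  seg 2: a=-1 b=3583/1548 c=-1508/387 d=12449/13932
  seg 3: a=-5 b=2369/774 c=713/172 d=-2845/1548
  seg 4: a=3 b=-1867/774 c=-3551/516 d=3551/1548
S(17/2) = 11209/4128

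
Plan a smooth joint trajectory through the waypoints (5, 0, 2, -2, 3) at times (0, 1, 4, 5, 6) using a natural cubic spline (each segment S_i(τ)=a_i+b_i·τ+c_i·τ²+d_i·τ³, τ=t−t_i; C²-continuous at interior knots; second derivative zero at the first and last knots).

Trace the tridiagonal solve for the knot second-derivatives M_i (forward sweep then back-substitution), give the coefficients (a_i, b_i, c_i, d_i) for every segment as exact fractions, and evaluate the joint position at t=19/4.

  seg 0: a=5 b=-989/159 c=0 d=194/159
  seg 1: a=0 b=-407/159 c=194/53 d=-137/159
  seg 2: a=2 b=-614/159 c=-217/53 d=629/159
  seg 3: a=-2 b=-29/159 c=412/53 d=-412/159
S(19/4) = -5191/3392

Δ: Δ0=-5, Δ1=2/3, Δ2=-4, Δ3=5
row 1: diag=8, rhs=34; c'=3/8, d'=17/4
row 2: denom=8−3·3/8=55/8; d'=(-28−3·17/4)/(55/8)=-326/55
row 3: denom=4−1·8/55=212/55; d'=(54−1·-326/55)/(212/55)=824/53
back: M3=824/53
back: M2=-326/55−8/55·824/53=-434/53
back: M1=17/4−3/8·-434/53=388/53
M: M0=0, M1=388/53, M2=-434/53, M3=824/53, M4=0
seg 0: a=5, c=M0/2=0, d=(M1−M0)/(6·1)=194/159, b=Δ0−h0·(2M0+M1)/6=-989/159
seg 1: a=0, c=M1/2=194/53, d=(M2−M1)/(6·3)=-137/159, b=Δ1−h1·(2M1+M2)/6=-407/159
seg 2: a=2, c=M2/2=-217/53, d=(M3−M2)/(6·1)=629/159, b=Δ2−h2·(2M2+M3)/6=-614/159
seg 3: a=-2, c=M3/2=412/53, d=(M4−M3)/(6·1)=-412/159, b=Δ3−h3·(2M3+M4)/6=-29/159
t_q=19/4 → seg 2, τ=3/4; S=2+-614/159·τ+-217/53·τ²+629/159·τ³=-5191/3392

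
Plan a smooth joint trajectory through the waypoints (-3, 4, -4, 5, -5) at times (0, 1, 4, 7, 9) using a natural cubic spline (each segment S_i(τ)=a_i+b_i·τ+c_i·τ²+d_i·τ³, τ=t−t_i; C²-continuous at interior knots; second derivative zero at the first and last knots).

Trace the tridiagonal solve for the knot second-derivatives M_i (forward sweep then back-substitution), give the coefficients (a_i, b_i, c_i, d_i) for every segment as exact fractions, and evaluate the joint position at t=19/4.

  seg 0: a=-3 b=6901/798 c=0 d=-1315/798
  seg 1: a=4 b=1478/399 c=-1315/266 d=6751/7182
  seg 2: a=-4 b=-461/798 c=1403/399 d=-5563/7182
  seg 3: a=5 b=-157/399 c=-919/266 d=919/1596
S(19/4) = -47363/17024

Δ: Δ0=7, Δ1=-8/3, Δ2=3, Δ3=-5
row 1: diag=8, rhs=-58; c'=3/8, d'=-29/4
row 2: denom=12−3·3/8=87/8; d'=(34−3·-29/4)/(87/8)=446/87
row 3: denom=10−3·8/29=266/29; d'=(-48−3·446/87)/(266/29)=-919/133
back: M3=-919/133
back: M2=446/87−8/29·-919/133=2806/399
back: M1=-29/4−3/8·2806/399=-1315/133
M: M0=0, M1=-1315/133, M2=2806/399, M3=-919/133, M4=0
seg 0: a=-3, c=M0/2=0, d=(M1−M0)/(6·1)=-1315/798, b=Δ0−h0·(2M0+M1)/6=6901/798
seg 1: a=4, c=M1/2=-1315/266, d=(M2−M1)/(6·3)=6751/7182, b=Δ1−h1·(2M1+M2)/6=1478/399
seg 2: a=-4, c=M2/2=1403/399, d=(M3−M2)/(6·3)=-5563/7182, b=Δ2−h2·(2M2+M3)/6=-461/798
seg 3: a=5, c=M3/2=-919/266, d=(M4−M3)/(6·2)=919/1596, b=Δ3−h3·(2M3+M4)/6=-157/399
t_q=19/4 → seg 2, τ=3/4; S=-4+-461/798·τ+1403/399·τ²+-5563/7182·τ³=-47363/17024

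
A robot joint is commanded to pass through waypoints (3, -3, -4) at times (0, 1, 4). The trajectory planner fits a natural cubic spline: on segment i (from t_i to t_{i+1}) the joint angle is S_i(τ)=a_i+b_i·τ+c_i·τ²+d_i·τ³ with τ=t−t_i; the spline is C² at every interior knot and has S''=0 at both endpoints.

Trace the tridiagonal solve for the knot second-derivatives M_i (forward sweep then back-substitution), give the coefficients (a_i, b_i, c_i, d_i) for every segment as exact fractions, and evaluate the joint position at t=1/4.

Δ: Δ0=-6, Δ1=-1/3
row 1: diag=8, rhs=34; c'=3/8, d'=17/4
back: M1=17/4
M: M0=0, M1=17/4, M2=0
seg 0: a=3, c=M0/2=0, d=(M1−M0)/(6·1)=17/24, b=Δ0−h0·(2M0+M1)/6=-161/24
seg 1: a=-3, c=M1/2=17/8, d=(M2−M1)/(6·3)=-17/72, b=Δ1−h1·(2M1+M2)/6=-55/12
t_q=1/4 → seg 0, τ=1/4; S=3+-161/24·τ+0·τ²+17/24·τ³=683/512

  seg 0: a=3 b=-161/24 c=0 d=17/24
  seg 1: a=-3 b=-55/12 c=17/8 d=-17/72
S(1/4) = 683/512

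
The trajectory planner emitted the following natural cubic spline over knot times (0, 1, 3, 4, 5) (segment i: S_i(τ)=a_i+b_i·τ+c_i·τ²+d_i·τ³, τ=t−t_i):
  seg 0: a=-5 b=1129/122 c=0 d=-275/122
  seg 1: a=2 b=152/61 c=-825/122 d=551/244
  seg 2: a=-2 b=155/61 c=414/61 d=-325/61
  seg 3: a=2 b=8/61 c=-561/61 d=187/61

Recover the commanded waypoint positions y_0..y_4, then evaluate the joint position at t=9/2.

y_0=-5 y_1=2 y_2=-2 y_3=2 y_4=-4
S(9/2) = 73/488

y_0 = S_0(0) = a_0 = -5
y_1 = S_1(0) = a_1 = 2
y_2 = S_2(0) = a_2 = -2
y_3 = S_3(0) = a_3 = 2
y_4 = S_3(1) = -4
t_q=9/2 is in segment 3 (τ=1/2); S_3(τ)=73/488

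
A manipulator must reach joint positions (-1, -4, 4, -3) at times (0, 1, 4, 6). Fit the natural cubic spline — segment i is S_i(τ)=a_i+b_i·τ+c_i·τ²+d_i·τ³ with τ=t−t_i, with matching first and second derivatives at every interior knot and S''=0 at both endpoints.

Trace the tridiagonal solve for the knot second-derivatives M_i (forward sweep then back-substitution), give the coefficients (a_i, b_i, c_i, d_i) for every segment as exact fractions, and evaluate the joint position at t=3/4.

  seg 0: a=-1 b=-1729/426 c=0 d=451/426
  seg 1: a=-4 b=-188/213 c=451/142 d=-283/426
  seg 2: a=4 b=101/426 c=-199/71 d=199/426
S(3/4) = -32693/9088

Δ: Δ0=-3, Δ1=8/3, Δ2=-7/2
row 1: diag=8, rhs=34; c'=3/8, d'=17/4
row 2: denom=10−3·3/8=71/8; d'=(-37−3·17/4)/(71/8)=-398/71
back: M2=-398/71
back: M1=17/4−3/8·-398/71=451/71
M: M0=0, M1=451/71, M2=-398/71, M3=0
seg 0: a=-1, c=M0/2=0, d=(M1−M0)/(6·1)=451/426, b=Δ0−h0·(2M0+M1)/6=-1729/426
seg 1: a=-4, c=M1/2=451/142, d=(M2−M1)/(6·3)=-283/426, b=Δ1−h1·(2M1+M2)/6=-188/213
seg 2: a=4, c=M2/2=-199/71, d=(M3−M2)/(6·2)=199/426, b=Δ2−h2·(2M2+M3)/6=101/426
t_q=3/4 → seg 0, τ=3/4; S=-1+-1729/426·τ+0·τ²+451/426·τ³=-32693/9088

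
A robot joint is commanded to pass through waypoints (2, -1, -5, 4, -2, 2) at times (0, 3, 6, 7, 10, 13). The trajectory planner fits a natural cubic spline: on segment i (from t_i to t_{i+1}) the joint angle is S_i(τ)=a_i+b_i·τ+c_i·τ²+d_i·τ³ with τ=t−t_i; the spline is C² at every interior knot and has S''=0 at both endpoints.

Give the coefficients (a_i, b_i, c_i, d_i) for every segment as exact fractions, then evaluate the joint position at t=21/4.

Δ: Δ0=-1, Δ1=-4/3, Δ2=9, Δ3=-2, Δ4=4/3
row 1: diag=12, rhs=-2; c'=1/4, d'=-1/6
row 2: denom=8−3·1/4=29/4; d'=(62−3·-1/6)/(29/4)=250/29
row 3: denom=8−1·4/29=228/29; d'=(-66−1·250/29)/(228/29)=-541/57
row 4: denom=12−3·29/76=825/76; d'=(20−3·-541/57)/(825/76)=1228/275
back: M4=1228/275
back: M3=-541/57−29/76·1228/275=-9236/825
back: M2=250/29−4/29·-9236/825=8386/825
back: M1=-1/6−1/4·8386/825=-2234/825
M: M0=0, M1=-2234/825, M2=8386/825, M3=-9236/825, M4=1228/275, M5=0
seg 0: a=2, c=M0/2=0, d=(M1−M0)/(6·3)=-1117/7425, b=Δ0−h0·(2M0+M1)/6=292/825
seg 1: a=-1, c=M1/2=-1117/825, d=(M2−M1)/(6·3)=118/165, b=Δ1−h1·(2M1+M2)/6=-3059/825
seg 2: a=-5, c=M2/2=4193/825, d=(M3−M2)/(6·1)=-89/25, b=Δ2−h2·(2M2+M3)/6=6169/825
seg 3: a=4, c=M3/2=-4618/825, d=(M4−M3)/(6·3)=1292/1485, b=Δ3−h3·(2M3+M4)/6=5744/825
seg 4: a=-2, c=M4/2=614/275, d=(M5−M4)/(6·3)=-614/2475, b=Δ4−h4·(2M4+M5)/6=-2584/825
t_q=21/4 → seg 1, τ=9/4; S=-1+-3059/825·τ+-1117/825·τ²+118/165·τ³=-70849/8800

  seg 0: a=2 b=292/825 c=0 d=-1117/7425
  seg 1: a=-1 b=-3059/825 c=-1117/825 d=118/165
  seg 2: a=-5 b=6169/825 c=4193/825 d=-89/25
  seg 3: a=4 b=5744/825 c=-4618/825 d=1292/1485
  seg 4: a=-2 b=-2584/825 c=614/275 d=-614/2475
S(21/4) = -70849/8800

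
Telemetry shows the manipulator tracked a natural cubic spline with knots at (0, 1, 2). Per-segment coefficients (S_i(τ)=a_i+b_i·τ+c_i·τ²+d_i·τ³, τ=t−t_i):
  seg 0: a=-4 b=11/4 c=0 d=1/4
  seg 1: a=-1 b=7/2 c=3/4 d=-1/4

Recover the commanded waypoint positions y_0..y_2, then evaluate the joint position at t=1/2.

y_0 = S_0(0) = a_0 = -4
y_1 = S_1(0) = a_1 = -1
y_2 = S_1(1) = 3
t_q=1/2 is in segment 0 (τ=1/2); S_0(τ)=-83/32

y_0=-4 y_1=-1 y_2=3
S(1/2) = -83/32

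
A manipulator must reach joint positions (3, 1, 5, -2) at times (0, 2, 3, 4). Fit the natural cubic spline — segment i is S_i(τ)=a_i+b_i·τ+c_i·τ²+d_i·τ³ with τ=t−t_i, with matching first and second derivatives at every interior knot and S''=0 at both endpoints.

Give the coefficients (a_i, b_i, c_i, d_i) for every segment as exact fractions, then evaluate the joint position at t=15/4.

Δ: Δ0=-1, Δ1=4, Δ2=-7
row 1: diag=6, rhs=30; c'=1/6, d'=5
row 2: denom=4−1·1/6=23/6; d'=(-66−1·5)/(23/6)=-426/23
back: M2=-426/23
back: M1=5−1/6·-426/23=186/23
M: M0=0, M1=186/23, M2=-426/23, M3=0
seg 0: a=3, c=M0/2=0, d=(M1−M0)/(6·2)=31/46, b=Δ0−h0·(2M0+M1)/6=-85/23
seg 1: a=1, c=M1/2=93/23, d=(M2−M1)/(6·1)=-102/23, b=Δ1−h1·(2M1+M2)/6=101/23
seg 2: a=5, c=M2/2=-213/23, d=(M3−M2)/(6·1)=71/23, b=Δ2−h2·(2M2+M3)/6=-19/23
t_q=15/4 → seg 2, τ=3/4; S=5+-19/23·τ+-213/23·τ²+71/23·τ³=697/1472

  seg 0: a=3 b=-85/23 c=0 d=31/46
  seg 1: a=1 b=101/23 c=93/23 d=-102/23
  seg 2: a=5 b=-19/23 c=-213/23 d=71/23
S(15/4) = 697/1472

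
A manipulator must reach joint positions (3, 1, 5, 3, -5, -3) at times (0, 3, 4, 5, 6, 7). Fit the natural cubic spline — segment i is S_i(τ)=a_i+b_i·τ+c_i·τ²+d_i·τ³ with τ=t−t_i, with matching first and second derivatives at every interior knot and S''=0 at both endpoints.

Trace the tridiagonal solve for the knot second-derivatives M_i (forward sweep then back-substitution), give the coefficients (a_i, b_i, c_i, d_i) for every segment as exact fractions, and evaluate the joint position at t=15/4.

  seg 0: a=3 b=-3722/1299 c=0 d=952/3897
  seg 1: a=1 b=4846/1299 c=952/433 d=-2506/1299
  seg 2: a=5 b=3040/1299 c=-1554/433 d=-976/1299
  seg 3: a=3 b=-9212/1299 c=-2530/433 d=6410/1299
  seg 4: a=-5 b=-5162/1299 c=3880/433 d=-3880/1299
S(15/4) = 58483/13856

Δ: Δ0=-2/3, Δ1=4, Δ2=-2, Δ3=-8, Δ4=2
row 1: diag=8, rhs=28; c'=1/8, d'=7/2
row 2: denom=4−1·1/8=31/8; d'=(-36−1·7/2)/(31/8)=-316/31
row 3: denom=4−1·8/31=116/31; d'=(-36−1·-316/31)/(116/31)=-200/29
row 4: denom=4−1·31/116=433/116; d'=(60−1·-200/29)/(433/116)=7760/433
back: M4=7760/433
back: M3=-200/29−31/116·7760/433=-5060/433
back: M2=-316/31−8/31·-5060/433=-3108/433
back: M1=7/2−1/8·-3108/433=1904/433
M: M0=0, M1=1904/433, M2=-3108/433, M3=-5060/433, M4=7760/433, M5=0
seg 0: a=3, c=M0/2=0, d=(M1−M0)/(6·3)=952/3897, b=Δ0−h0·(2M0+M1)/6=-3722/1299
seg 1: a=1, c=M1/2=952/433, d=(M2−M1)/(6·1)=-2506/1299, b=Δ1−h1·(2M1+M2)/6=4846/1299
seg 2: a=5, c=M2/2=-1554/433, d=(M3−M2)/(6·1)=-976/1299, b=Δ2−h2·(2M2+M3)/6=3040/1299
seg 3: a=3, c=M3/2=-2530/433, d=(M4−M3)/(6·1)=6410/1299, b=Δ3−h3·(2M3+M4)/6=-9212/1299
seg 4: a=-5, c=M4/2=3880/433, d=(M5−M4)/(6·1)=-3880/1299, b=Δ4−h4·(2M4+M5)/6=-5162/1299
t_q=15/4 → seg 1, τ=3/4; S=1+4846/1299·τ+952/433·τ²+-2506/1299·τ³=58483/13856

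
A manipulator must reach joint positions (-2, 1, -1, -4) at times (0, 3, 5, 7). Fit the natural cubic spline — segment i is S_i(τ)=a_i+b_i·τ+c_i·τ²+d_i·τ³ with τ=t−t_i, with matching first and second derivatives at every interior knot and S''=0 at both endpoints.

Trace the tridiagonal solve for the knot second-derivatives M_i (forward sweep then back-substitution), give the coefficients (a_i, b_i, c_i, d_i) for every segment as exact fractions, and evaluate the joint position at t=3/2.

  seg 0: a=-2 b=121/76 c=0 d=-5/76
  seg 1: a=1 b=-7/38 c=-45/76 d=7/76
  seg 2: a=-1 b=-55/38 c=-3/76 d=1/152
S(3/2) = 101/608

Δ: Δ0=1, Δ1=-1, Δ2=-3/2
row 1: diag=10, rhs=-12; c'=1/5, d'=-6/5
row 2: denom=8−2·1/5=38/5; d'=(-3−2·-6/5)/(38/5)=-3/38
back: M2=-3/38
back: M1=-6/5−1/5·-3/38=-45/38
M: M0=0, M1=-45/38, M2=-3/38, M3=0
seg 0: a=-2, c=M0/2=0, d=(M1−M0)/(6·3)=-5/76, b=Δ0−h0·(2M0+M1)/6=121/76
seg 1: a=1, c=M1/2=-45/76, d=(M2−M1)/(6·2)=7/76, b=Δ1−h1·(2M1+M2)/6=-7/38
seg 2: a=-1, c=M2/2=-3/76, d=(M3−M2)/(6·2)=1/152, b=Δ2−h2·(2M2+M3)/6=-55/38
t_q=3/2 → seg 0, τ=3/2; S=-2+121/76·τ+0·τ²+-5/76·τ³=101/608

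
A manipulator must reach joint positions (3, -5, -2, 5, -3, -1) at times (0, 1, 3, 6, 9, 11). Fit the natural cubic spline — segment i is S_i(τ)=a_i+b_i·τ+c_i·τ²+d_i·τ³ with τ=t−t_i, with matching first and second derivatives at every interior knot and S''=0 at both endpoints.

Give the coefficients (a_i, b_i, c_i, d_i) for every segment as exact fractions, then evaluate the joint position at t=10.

Δ: Δ0=-8, Δ1=3/2, Δ2=7/3, Δ3=-8/3, Δ4=1
row 1: diag=6, rhs=57; c'=1/3, d'=19/2
row 2: denom=10−2·1/3=28/3; d'=(5−2·19/2)/(28/3)=-3/2
row 3: denom=12−3·9/28=309/28; d'=(-30−3·-3/2)/(309/28)=-238/103
row 4: denom=10−3·28/103=946/103; d'=(22−3·-238/103)/(946/103)=1490/473
back: M4=1490/473
back: M3=-238/103−28/103·1490/473=-1498/473
back: M2=-3/2−9/28·-1498/473=-228/473
back: M1=19/2−1/3·-228/473=9139/946
M: M0=0, M1=9139/946, M2=-228/473, M3=-1498/473, M4=1490/473, M5=0
seg 0: a=3, c=M0/2=0, d=(M1−M0)/(6·1)=9139/5676, b=Δ0−h0·(2M0+M1)/6=-54547/5676
seg 1: a=-5, c=M1/2=9139/1892, d=(M2−M1)/(6·2)=-9595/11352, b=Δ1−h1·(2M1+M2)/6=-13565/2838
seg 2: a=-2, c=M2/2=-114/473, d=(M3−M2)/(6·3)=-635/4257, b=Δ2−h2·(2M2+M3)/6=6242/1419
seg 3: a=5, c=M3/2=-749/473, d=(M4−M3)/(6·3)=166/473, b=Δ3−h3·(2M3+M4)/6=-1525/1419
seg 4: a=-3, c=M4/2=745/473, d=(M5−M4)/(6·2)=-745/2838, b=Δ4−h4·(2M4+M5)/6=-1561/1419
t_q=10 → seg 4, τ=1; S=-3+-1561/1419·τ+745/473·τ²+-745/2838·τ³=-2637/946

  seg 0: a=3 b=-54547/5676 c=0 d=9139/5676
  seg 1: a=-5 b=-13565/2838 c=9139/1892 d=-9595/11352
  seg 2: a=-2 b=6242/1419 c=-114/473 d=-635/4257
  seg 3: a=5 b=-1525/1419 c=-749/473 d=166/473
  seg 4: a=-3 b=-1561/1419 c=745/473 d=-745/2838
S(10) = -2637/946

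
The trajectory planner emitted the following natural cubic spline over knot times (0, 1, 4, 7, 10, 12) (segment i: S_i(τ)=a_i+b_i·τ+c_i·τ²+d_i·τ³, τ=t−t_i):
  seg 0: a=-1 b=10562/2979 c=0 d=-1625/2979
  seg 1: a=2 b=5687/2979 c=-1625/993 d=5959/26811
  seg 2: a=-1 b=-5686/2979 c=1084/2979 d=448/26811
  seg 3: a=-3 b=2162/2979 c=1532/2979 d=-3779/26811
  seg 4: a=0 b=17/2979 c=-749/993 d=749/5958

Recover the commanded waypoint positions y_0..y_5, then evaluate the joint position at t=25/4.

y_0 = S_0(0) = a_0 = -1
y_1 = S_1(0) = a_1 = 2
y_2 = S_2(0) = a_2 = -1
y_3 = S_3(0) = a_3 = -3
y_4 = S_4(0) = a_4 = 0
y_5 = S_4(2) = -2
t_q=25/4 is in segment 2 (τ=9/4); S_2(τ)=-4319/1324

y_0=-1 y_1=2 y_2=-1 y_3=-3 y_4=0 y_5=-2
S(25/4) = -4319/1324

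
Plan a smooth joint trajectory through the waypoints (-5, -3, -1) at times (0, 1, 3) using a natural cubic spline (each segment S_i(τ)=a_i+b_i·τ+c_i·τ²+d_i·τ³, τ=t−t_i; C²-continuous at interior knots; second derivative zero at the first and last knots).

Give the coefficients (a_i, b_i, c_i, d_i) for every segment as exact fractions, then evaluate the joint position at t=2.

  seg 0: a=-5 b=13/6 c=0 d=-1/6
  seg 1: a=-3 b=5/3 c=-1/2 d=1/12
S(2) = -7/4

Δ: Δ0=2, Δ1=1
row 1: diag=6, rhs=-6; c'=1/3, d'=-1
back: M1=-1
M: M0=0, M1=-1, M2=0
seg 0: a=-5, c=M0/2=0, d=(M1−M0)/(6·1)=-1/6, b=Δ0−h0·(2M0+M1)/6=13/6
seg 1: a=-3, c=M1/2=-1/2, d=(M2−M1)/(6·2)=1/12, b=Δ1−h1·(2M1+M2)/6=5/3
t_q=2 → seg 1, τ=1; S=-3+5/3·τ+-1/2·τ²+1/12·τ³=-7/4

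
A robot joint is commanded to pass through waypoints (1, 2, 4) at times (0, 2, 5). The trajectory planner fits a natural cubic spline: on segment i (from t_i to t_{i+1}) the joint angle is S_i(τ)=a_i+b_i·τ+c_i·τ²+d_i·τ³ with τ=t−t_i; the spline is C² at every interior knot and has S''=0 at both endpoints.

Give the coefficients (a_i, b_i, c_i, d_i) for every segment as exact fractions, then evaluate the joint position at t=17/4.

  seg 0: a=1 b=7/15 c=0 d=1/120
  seg 1: a=2 b=17/30 c=1/20 d=-1/180
S(17/4) = 887/256

Δ: Δ0=1/2, Δ1=2/3
row 1: diag=10, rhs=1; c'=3/10, d'=1/10
back: M1=1/10
M: M0=0, M1=1/10, M2=0
seg 0: a=1, c=M0/2=0, d=(M1−M0)/(6·2)=1/120, b=Δ0−h0·(2M0+M1)/6=7/15
seg 1: a=2, c=M1/2=1/20, d=(M2−M1)/(6·3)=-1/180, b=Δ1−h1·(2M1+M2)/6=17/30
t_q=17/4 → seg 1, τ=9/4; S=2+17/30·τ+1/20·τ²+-1/180·τ³=887/256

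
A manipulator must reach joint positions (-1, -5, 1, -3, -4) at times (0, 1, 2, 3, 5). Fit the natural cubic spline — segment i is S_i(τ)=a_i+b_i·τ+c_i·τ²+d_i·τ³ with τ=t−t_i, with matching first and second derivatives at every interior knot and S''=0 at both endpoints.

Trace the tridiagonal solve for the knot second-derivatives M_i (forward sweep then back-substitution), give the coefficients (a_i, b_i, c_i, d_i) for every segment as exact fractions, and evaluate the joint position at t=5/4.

Δ: Δ0=-4, Δ1=6, Δ2=-4, Δ3=-1/2
row 1: diag=4, rhs=60; c'=1/4, d'=15
row 2: denom=4−1·1/4=15/4; d'=(-60−1·15)/(15/4)=-20
row 3: denom=6−1·4/15=86/15; d'=(21−1·-20)/(86/15)=615/86
back: M3=615/86
back: M2=-20−4/15·615/86=-942/43
back: M1=15−1/4·-942/43=1761/86
M: M0=0, M1=1761/86, M2=-942/43, M3=615/86, M4=0
seg 0: a=-1, c=M0/2=0, d=(M1−M0)/(6·1)=587/172, b=Δ0−h0·(2M0+M1)/6=-1275/172
seg 1: a=-5, c=M1/2=1761/172, d=(M2−M1)/(6·1)=-1215/172, b=Δ1−h1·(2M1+M2)/6=243/86
seg 2: a=1, c=M2/2=-471/43, d=(M3−M2)/(6·1)=833/172, b=Δ2−h2·(2M2+M3)/6=363/172
seg 3: a=-3, c=M3/2=615/172, d=(M4−M3)/(6·2)=-205/344, b=Δ3−h3·(2M3+M4)/6=-453/86
t_q=5/4 → seg 1, τ=1/4; S=-5+243/86·τ+1761/172·τ²+-1215/172·τ³=-41435/11008

  seg 0: a=-1 b=-1275/172 c=0 d=587/172
  seg 1: a=-5 b=243/86 c=1761/172 d=-1215/172
  seg 2: a=1 b=363/172 c=-471/43 d=833/172
  seg 3: a=-3 b=-453/86 c=615/172 d=-205/344
S(5/4) = -41435/11008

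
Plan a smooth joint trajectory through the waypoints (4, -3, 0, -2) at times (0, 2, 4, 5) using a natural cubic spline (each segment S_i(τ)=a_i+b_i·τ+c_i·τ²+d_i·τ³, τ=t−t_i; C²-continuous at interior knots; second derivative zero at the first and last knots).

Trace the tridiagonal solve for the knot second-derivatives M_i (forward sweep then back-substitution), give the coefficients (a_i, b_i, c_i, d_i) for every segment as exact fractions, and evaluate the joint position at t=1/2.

  seg 0: a=4 b=-57/11 c=0 d=37/88
  seg 1: a=-3 b=-3/22 c=111/44 d=-75/88
  seg 2: a=0 b=-3/11 c=-57/22 d=19/22
S(1/2) = 1029/704

Δ: Δ0=-7/2, Δ1=3/2, Δ2=-2
row 1: diag=8, rhs=30; c'=1/4, d'=15/4
row 2: denom=6−2·1/4=11/2; d'=(-21−2·15/4)/(11/2)=-57/11
back: M2=-57/11
back: M1=15/4−1/4·-57/11=111/22
M: M0=0, M1=111/22, M2=-57/11, M3=0
seg 0: a=4, c=M0/2=0, d=(M1−M0)/(6·2)=37/88, b=Δ0−h0·(2M0+M1)/6=-57/11
seg 1: a=-3, c=M1/2=111/44, d=(M2−M1)/(6·2)=-75/88, b=Δ1−h1·(2M1+M2)/6=-3/22
seg 2: a=0, c=M2/2=-57/22, d=(M3−M2)/(6·1)=19/22, b=Δ2−h2·(2M2+M3)/6=-3/11
t_q=1/2 → seg 0, τ=1/2; S=4+-57/11·τ+0·τ²+37/88·τ³=1029/704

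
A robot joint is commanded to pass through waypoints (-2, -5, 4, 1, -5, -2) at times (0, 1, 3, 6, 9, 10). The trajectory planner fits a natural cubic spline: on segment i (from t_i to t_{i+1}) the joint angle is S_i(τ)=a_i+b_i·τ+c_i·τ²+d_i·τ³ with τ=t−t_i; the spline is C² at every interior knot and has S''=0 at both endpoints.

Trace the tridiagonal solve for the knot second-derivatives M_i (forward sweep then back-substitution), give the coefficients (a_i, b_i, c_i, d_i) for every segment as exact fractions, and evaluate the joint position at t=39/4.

Δ: Δ0=-3, Δ1=9/2, Δ2=-1, Δ3=-2, Δ4=3
row 1: diag=6, rhs=45; c'=1/3, d'=15/2
row 2: denom=10−2·1/3=28/3; d'=(-33−2·15/2)/(28/3)=-36/7
row 3: denom=12−3·9/28=309/28; d'=(-6−3·-36/7)/(309/28)=88/103
row 4: denom=8−3·28/103=740/103; d'=(30−3·88/103)/(740/103)=1413/370
back: M4=1413/370
back: M3=88/103−28/103·1413/370=-34/185
back: M2=-36/7−9/28·-34/185=-1881/370
back: M1=15/2−1/3·-1881/370=1701/185
M: M0=0, M1=1701/185, M2=-1881/370, M3=-34/185, M4=1413/370, M5=0
seg 0: a=-2, c=M0/2=0, d=(M1−M0)/(6·1)=567/370, b=Δ0−h0·(2M0+M1)/6=-1677/370
seg 1: a=-5, c=M1/2=1701/370, d=(M2−M1)/(6·2)=-1761/1480, b=Δ1−h1·(2M1+M2)/6=12/185
seg 2: a=4, c=M2/2=-1881/740, d=(M3−M2)/(6·3)=49/180, b=Δ2−h2·(2M2+M3)/6=309/74
seg 3: a=1, c=M3/2=-17/185, d=(M4−M3)/(6·3)=1481/6660, b=Δ3−h3·(2M3+M4)/6=-2757/740
seg 4: a=-5, c=M4/2=1413/740, d=(M5−M4)/(6·1)=-471/740, b=Δ4−h4·(2M4+M5)/6=639/370
t_q=39/4 → seg 4, τ=3/4; S=-5+639/370·τ+1413/740·τ²+-471/740·τ³=-27461/9472

  seg 0: a=-2 b=-1677/370 c=0 d=567/370
  seg 1: a=-5 b=12/185 c=1701/370 d=-1761/1480
  seg 2: a=4 b=309/74 c=-1881/740 d=49/180
  seg 3: a=1 b=-2757/740 c=-17/185 d=1481/6660
  seg 4: a=-5 b=639/370 c=1413/740 d=-471/740
S(39/4) = -27461/9472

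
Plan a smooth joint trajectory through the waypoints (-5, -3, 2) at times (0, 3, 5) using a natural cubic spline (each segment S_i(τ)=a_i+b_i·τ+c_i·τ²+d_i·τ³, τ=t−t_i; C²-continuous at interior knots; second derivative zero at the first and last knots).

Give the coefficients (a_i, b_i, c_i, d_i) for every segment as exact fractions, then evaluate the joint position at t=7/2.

Δ: Δ0=2/3, Δ1=5/2
row 1: diag=10, rhs=11; c'=1/5, d'=11/10
back: M1=11/10
M: M0=0, M1=11/10, M2=0
seg 0: a=-5, c=M0/2=0, d=(M1−M0)/(6·3)=11/180, b=Δ0−h0·(2M0+M1)/6=7/60
seg 1: a=-3, c=M1/2=11/20, d=(M2−M1)/(6·2)=-11/120, b=Δ1−h1·(2M1+M2)/6=53/30
t_q=7/2 → seg 1, τ=1/2; S=-3+53/30·τ+11/20·τ²+-11/120·τ³=-637/320

  seg 0: a=-5 b=7/60 c=0 d=11/180
  seg 1: a=-3 b=53/30 c=11/20 d=-11/120
S(7/2) = -637/320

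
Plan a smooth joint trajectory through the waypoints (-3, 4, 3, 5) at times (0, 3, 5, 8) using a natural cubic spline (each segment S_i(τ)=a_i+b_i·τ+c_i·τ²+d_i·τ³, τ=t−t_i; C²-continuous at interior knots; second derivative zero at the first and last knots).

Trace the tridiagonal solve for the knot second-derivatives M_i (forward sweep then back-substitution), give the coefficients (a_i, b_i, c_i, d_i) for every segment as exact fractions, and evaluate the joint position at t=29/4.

  seg 0: a=-3 b=79/24 c=0 d=-23/216
  seg 1: a=4 b=5/12 c=-23/24 d=1/4
  seg 2: a=3 b=-5/12 c=13/24 d=-13/216
S(29/4) = 2109/512

Δ: Δ0=7/3, Δ1=-1/2, Δ2=2/3
row 1: diag=10, rhs=-17; c'=1/5, d'=-17/10
row 2: denom=10−2·1/5=48/5; d'=(7−2·-17/10)/(48/5)=13/12
back: M2=13/12
back: M1=-17/10−1/5·13/12=-23/12
M: M0=0, M1=-23/12, M2=13/12, M3=0
seg 0: a=-3, c=M0/2=0, d=(M1−M0)/(6·3)=-23/216, b=Δ0−h0·(2M0+M1)/6=79/24
seg 1: a=4, c=M1/2=-23/24, d=(M2−M1)/(6·2)=1/4, b=Δ1−h1·(2M1+M2)/6=5/12
seg 2: a=3, c=M2/2=13/24, d=(M3−M2)/(6·3)=-13/216, b=Δ2−h2·(2M2+M3)/6=-5/12
t_q=29/4 → seg 2, τ=9/4; S=3+-5/12·τ+13/24·τ²+-13/216·τ³=2109/512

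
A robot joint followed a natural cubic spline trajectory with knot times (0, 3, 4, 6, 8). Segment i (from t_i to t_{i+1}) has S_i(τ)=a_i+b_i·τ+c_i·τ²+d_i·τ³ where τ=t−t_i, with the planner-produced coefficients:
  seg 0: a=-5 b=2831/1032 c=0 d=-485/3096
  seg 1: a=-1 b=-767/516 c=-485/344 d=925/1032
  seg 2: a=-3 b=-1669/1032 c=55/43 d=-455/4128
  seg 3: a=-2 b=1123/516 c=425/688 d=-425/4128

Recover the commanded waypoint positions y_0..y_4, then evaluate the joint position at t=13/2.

y_0=-5 y_1=-1 y_2=-3 y_3=-2 y_4=4
S(13/2) = -8479/11008

y_0 = S_0(0) = a_0 = -5
y_1 = S_1(0) = a_1 = -1
y_2 = S_2(0) = a_2 = -3
y_3 = S_3(0) = a_3 = -2
y_4 = S_3(2) = 4
t_q=13/2 is in segment 3 (τ=1/2); S_3(τ)=-8479/11008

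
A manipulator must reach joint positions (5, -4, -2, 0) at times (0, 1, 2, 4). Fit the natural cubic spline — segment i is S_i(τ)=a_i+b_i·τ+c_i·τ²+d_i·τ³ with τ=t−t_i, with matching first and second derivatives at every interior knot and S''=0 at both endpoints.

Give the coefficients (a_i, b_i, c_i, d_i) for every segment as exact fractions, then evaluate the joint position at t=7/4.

Δ: Δ0=-9, Δ1=2, Δ2=1
row 1: diag=4, rhs=66; c'=1/4, d'=33/2
row 2: denom=6−1·1/4=23/4; d'=(-6−1·33/2)/(23/4)=-90/23
back: M2=-90/23
back: M1=33/2−1/4·-90/23=402/23
M: M0=0, M1=402/23, M2=-90/23, M3=0
seg 0: a=5, c=M0/2=0, d=(M1−M0)/(6·1)=67/23, b=Δ0−h0·(2M0+M1)/6=-274/23
seg 1: a=-4, c=M1/2=201/23, d=(M2−M1)/(6·1)=-82/23, b=Δ1−h1·(2M1+M2)/6=-73/23
seg 2: a=-2, c=M2/2=-45/23, d=(M3−M2)/(6·2)=15/46, b=Δ2−h2·(2M2+M3)/6=83/23
t_q=7/4 → seg 1, τ=3/4; S=-4+-73/23·τ+201/23·τ²+-82/23·τ³=-95/32

  seg 0: a=5 b=-274/23 c=0 d=67/23
  seg 1: a=-4 b=-73/23 c=201/23 d=-82/23
  seg 2: a=-2 b=83/23 c=-45/23 d=15/46
S(7/4) = -95/32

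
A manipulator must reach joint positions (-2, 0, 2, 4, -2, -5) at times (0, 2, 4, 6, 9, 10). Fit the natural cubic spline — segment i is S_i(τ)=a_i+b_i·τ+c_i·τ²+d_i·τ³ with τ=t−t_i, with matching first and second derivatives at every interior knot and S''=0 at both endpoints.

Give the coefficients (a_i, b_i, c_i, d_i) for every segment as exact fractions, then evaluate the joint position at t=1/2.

  seg 0: a=-2 b=149/143 c=0 d=-3/286
  seg 1: a=0 b=131/143 c=-9/143 d=15/286
  seg 2: a=2 b=185/143 c=36/143 d=-57/286
  seg 3: a=4 b=-1/11 c=-135/143 d=4/39
  seg 4: a=-2 b=-427/143 c=-3/143 d=1/143
S(1/2) = -3387/2288

Δ: Δ0=1, Δ1=1, Δ2=1, Δ3=-2, Δ4=-3
row 1: diag=8, rhs=0; c'=1/4, d'=0
row 2: denom=8−2·1/4=15/2; d'=(0−2·0)/(15/2)=0
row 3: denom=10−2·4/15=142/15; d'=(-18−2·0)/(142/15)=-135/71
row 4: denom=8−3·45/142=1001/142; d'=(-6−3·-135/71)/(1001/142)=-6/143
back: M4=-6/143
back: M3=-135/71−45/142·-6/143=-270/143
back: M2=0−4/15·-270/143=72/143
back: M1=0−1/4·72/143=-18/143
M: M0=0, M1=-18/143, M2=72/143, M3=-270/143, M4=-6/143, M5=0
seg 0: a=-2, c=M0/2=0, d=(M1−M0)/(6·2)=-3/286, b=Δ0−h0·(2M0+M1)/6=149/143
seg 1: a=0, c=M1/2=-9/143, d=(M2−M1)/(6·2)=15/286, b=Δ1−h1·(2M1+M2)/6=131/143
seg 2: a=2, c=M2/2=36/143, d=(M3−M2)/(6·2)=-57/286, b=Δ2−h2·(2M2+M3)/6=185/143
seg 3: a=4, c=M3/2=-135/143, d=(M4−M3)/(6·3)=4/39, b=Δ3−h3·(2M3+M4)/6=-1/11
seg 4: a=-2, c=M4/2=-3/143, d=(M5−M4)/(6·1)=1/143, b=Δ4−h4·(2M4+M5)/6=-427/143
t_q=1/2 → seg 0, τ=1/2; S=-2+149/143·τ+0·τ²+-3/286·τ³=-3387/2288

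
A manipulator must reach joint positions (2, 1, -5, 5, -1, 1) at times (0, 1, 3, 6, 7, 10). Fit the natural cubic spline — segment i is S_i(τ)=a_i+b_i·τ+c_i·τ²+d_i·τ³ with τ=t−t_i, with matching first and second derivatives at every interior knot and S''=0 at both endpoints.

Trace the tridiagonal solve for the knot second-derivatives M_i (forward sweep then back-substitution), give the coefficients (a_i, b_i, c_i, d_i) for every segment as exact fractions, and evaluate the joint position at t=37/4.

  seg 0: a=2 b=-347/1548 c=0 d=-1201/1548
  seg 1: a=1 b=-1975/774 c=-1201/516 d=407/387
  seg 2: a=-5 b=587/774 c=685/172 d=-14509/13932
  seg 3: a=5 b=-5363/1548 c=-2086/387 d=491/172
  seg 4: a=-1 b=-4397/774 c=4913/1548 d=-4913/13932
S(37/4) = -19061/11008

Δ: Δ0=-1, Δ1=-3, Δ2=10/3, Δ3=-6, Δ4=2/3
row 1: diag=6, rhs=-12; c'=1/3, d'=-2
row 2: denom=10−2·1/3=28/3; d'=(38−2·-2)/(28/3)=9/2
row 3: denom=8−3·9/28=197/28; d'=(-56−3·9/2)/(197/28)=-1946/197
row 4: denom=8−1·28/197=1548/197; d'=(40−1·-1946/197)/(1548/197)=4913/774
back: M4=4913/774
back: M3=-1946/197−28/197·4913/774=-4172/387
back: M2=9/2−9/28·-4172/387=685/86
back: M1=-2−1/3·685/86=-1201/258
M: M0=0, M1=-1201/258, M2=685/86, M3=-4172/387, M4=4913/774, M5=0
seg 0: a=2, c=M0/2=0, d=(M1−M0)/(6·1)=-1201/1548, b=Δ0−h0·(2M0+M1)/6=-347/1548
seg 1: a=1, c=M1/2=-1201/516, d=(M2−M1)/(6·2)=407/387, b=Δ1−h1·(2M1+M2)/6=-1975/774
seg 2: a=-5, c=M2/2=685/172, d=(M3−M2)/(6·3)=-14509/13932, b=Δ2−h2·(2M2+M3)/6=587/774
seg 3: a=5, c=M3/2=-2086/387, d=(M4−M3)/(6·1)=491/172, b=Δ3−h3·(2M3+M4)/6=-5363/1548
seg 4: a=-1, c=M4/2=4913/1548, d=(M5−M4)/(6·3)=-4913/13932, b=Δ4−h4·(2M4+M5)/6=-4397/774
t_q=37/4 → seg 4, τ=9/4; S=-1+-4397/774·τ+4913/1548·τ²+-4913/13932·τ³=-19061/11008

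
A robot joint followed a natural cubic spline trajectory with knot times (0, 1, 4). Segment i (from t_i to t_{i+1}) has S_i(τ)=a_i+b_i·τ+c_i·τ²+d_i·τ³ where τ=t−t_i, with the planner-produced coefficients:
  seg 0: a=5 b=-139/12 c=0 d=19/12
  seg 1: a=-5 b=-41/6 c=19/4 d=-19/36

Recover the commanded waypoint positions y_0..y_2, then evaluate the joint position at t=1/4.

y_0=5 y_1=-5 y_2=3
S(1/4) = 545/256

y_0 = S_0(0) = a_0 = 5
y_1 = S_1(0) = a_1 = -5
y_2 = S_1(3) = 3
t_q=1/4 is in segment 0 (τ=1/4); S_0(τ)=545/256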